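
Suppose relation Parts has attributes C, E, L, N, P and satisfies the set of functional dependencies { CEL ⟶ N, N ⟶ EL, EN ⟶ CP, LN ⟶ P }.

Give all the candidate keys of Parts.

{N}⁺: N→EL adds E, L; EN→CP adds C, P → {C, E, L, N, P}.
{C, E, L}⁺: CEL→N adds N; EN→CP adds P → {C, E, L, N, P}. Minimal: {E, L}⁺ = {E, L}; {C, L}⁺ = {C, L}; {C, E}⁺ = {C, E} — none reach the full schema.

{N}; {C, E, L}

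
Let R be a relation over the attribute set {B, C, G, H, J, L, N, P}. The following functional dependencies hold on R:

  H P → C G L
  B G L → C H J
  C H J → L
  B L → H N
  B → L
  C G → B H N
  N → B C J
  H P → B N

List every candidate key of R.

Attribute P never appears on the right-hand side of any dependency, so P must belong to every candidate key.
{P}⁺ = {P}, which is not all of the schema, so we must add further attributes.
{B, P}⁺: B→L adds L; BL→HN adds H, N; N→BCJ adds C, J; HP→CGL adds G → {B, C, G, H, J, L, N, P}.
{H, P}⁺: HP→CGL adds C, G, L; CG→BHN adds B, N; N→BCJ adds J → {B, C, G, H, J, L, N, P}.
{N, P}⁺: N→BCJ adds B, C, J; B→L adds L; BL→HN adds H; HP→CGL adds G → {B, C, G, H, J, L, N, P}.
{C, G, P}⁺: CG→BHN adds B, H, N; N→BCJ adds J; HP→CGL adds L → {B, C, G, H, J, L, N, P}.
Any other superkey contains one of these as a subset, so there are no further candidate keys.

(B, P); (H, P); (N, P); (C, G, P)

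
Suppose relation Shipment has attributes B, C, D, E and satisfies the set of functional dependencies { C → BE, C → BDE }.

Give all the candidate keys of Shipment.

{C}

Attribute C never appears on the right-hand side of any dependency, so C must belong to every candidate key.
{C}⁺ = {B, C, D, E}, which is all of the schema, so {C} is the only candidate key.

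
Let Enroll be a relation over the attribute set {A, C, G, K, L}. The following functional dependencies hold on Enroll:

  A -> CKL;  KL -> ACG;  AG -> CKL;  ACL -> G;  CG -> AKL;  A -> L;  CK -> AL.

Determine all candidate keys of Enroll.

{A}, {C, G}, {C, K}, {K, L}

{A}⁺: A→CKL adds C, K, L; KL→ACG adds G → {A, C, G, K, L}.
{C, G}⁺: CG→AKL adds A, K, L → {A, C, G, K, L}. Minimal: {G}⁺ = {G}; {C}⁺ = {C} — none reach the full schema.
{C, K}⁺: CK→AL adds A, L; KL→ACG adds G → {A, C, G, K, L}. Minimal: {K}⁺ = {K}; {C}⁺ = {C} — none reach the full schema.
{K, L}⁺: KL→ACG adds A, C, G → {A, C, G, K, L}. Minimal: {L}⁺ = {L}; {K}⁺ = {K} — none reach the full schema.
Any other superkey contains one of these as a subset, so there are no further candidate keys.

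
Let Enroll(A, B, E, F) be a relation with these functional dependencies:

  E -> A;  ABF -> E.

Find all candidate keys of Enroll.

{A, B, F}⁺: ABF→E adds E → {A, B, E, F}. Minimal: {B, F}⁺ = {B, F}; {A, F}⁺ = {A, F}; {A, B}⁺ = {A, B} — none reach the full schema.
{B, E, F}⁺: E→A adds A → {A, B, E, F}. Minimal: {E, F}⁺ = {A, E, F}; {B, F}⁺ = {B, F}; {B, E}⁺ = {A, B, E} — none reach the full schema.

{A, B, F}, {B, E, F}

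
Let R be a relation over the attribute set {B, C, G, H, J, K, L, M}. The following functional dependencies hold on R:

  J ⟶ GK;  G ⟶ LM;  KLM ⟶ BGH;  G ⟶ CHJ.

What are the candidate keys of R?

{G}⁺: G→LM adds L, M; G→CHJ adds C, H, J; J→GK adds K; KLM→BGH adds B → {B, C, G, H, J, K, L, M}.
{J}⁺: J→GK adds G, K; G→LM adds L, M; KLM→BGH adds B, H; G→CHJ adds C → {B, C, G, H, J, K, L, M}.
{K, L, M}⁺: KLM→BGH adds B, G, H; G→CHJ adds C, J → {B, C, G, H, J, K, L, M}. Minimal: {L, M}⁺ = {L, M}; {K, M}⁺ = {K, M}; {K, L}⁺ = {K, L} — none reach the full schema.

{G}, {J}, {K, L, M}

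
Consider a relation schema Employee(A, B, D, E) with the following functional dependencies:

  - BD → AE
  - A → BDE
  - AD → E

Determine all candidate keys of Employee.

{A}⁺: A→BDE adds B, D, E → {A, B, D, E}.
{B, D}⁺: BD→AE adds A, E → {A, B, D, E}. Minimal: {D}⁺ = {D}; {B}⁺ = {B} — none reach the full schema.
Any other superkey contains one of these as a subset, so there are no further candidate keys.

{A}, {B, D}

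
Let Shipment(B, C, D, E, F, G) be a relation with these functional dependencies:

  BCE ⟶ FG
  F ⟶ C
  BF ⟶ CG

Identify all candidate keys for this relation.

Attributes B, D, E never appear on any right-hand side, so every candidate key must contain {B, D, E}.
{B, D, E}⁺ = {B, D, E}, which is not all of the schema, so we must add further attributes.
{B, C, D, E}⁺: BCE→FG adds F, G → {B, C, D, E, F, G}.
{B, D, E, F}⁺: F→C adds C; BF→CG adds G → {B, C, D, E, F, G}.
Any other superkey contains one of these as a subset, so there are no further candidate keys.

(B, C, D, E); (B, D, E, F)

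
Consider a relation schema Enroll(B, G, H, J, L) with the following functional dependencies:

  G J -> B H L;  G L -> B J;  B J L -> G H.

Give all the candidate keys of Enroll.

{G, J}⁺: GJ→BHL adds B, H, L → {B, G, H, J, L}.
{G, L}⁺: GL→BJ adds B, J; BJL→GH adds H → {B, G, H, J, L}.
{B, J, L}⁺: BJL→GH adds G, H → {B, G, H, J, L}.
Any other superkey contains one of these as a subset, so there are no further candidate keys.

(G, J), (G, L), (B, J, L)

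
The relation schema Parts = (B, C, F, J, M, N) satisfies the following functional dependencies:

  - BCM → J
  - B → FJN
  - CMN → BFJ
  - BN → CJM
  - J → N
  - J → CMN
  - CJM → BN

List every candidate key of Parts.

(B); (J); (C, M, N)

{B}⁺: B→FJN adds F, J, N; BN→CJM adds C, M → {B, C, F, J, M, N}.
{J}⁺: J→N adds N; J→CMN adds C, M; CJM→BN adds B; B→FJN adds F → {B, C, F, J, M, N}.
{C, M, N}⁺: CMN→BFJ adds B, F, J → {B, C, F, J, M, N}.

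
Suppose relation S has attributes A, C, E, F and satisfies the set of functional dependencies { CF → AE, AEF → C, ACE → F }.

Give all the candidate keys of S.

{C, F}⁺: CF→AE adds A, E → {A, C, E, F}. Minimal: {F}⁺ = {F}; {C}⁺ = {C} — none reach the full schema.
{A, C, E}⁺: ACE→F adds F → {A, C, E, F}. Minimal: {C, E}⁺ = {C, E}; {A, E}⁺ = {A, E}; {A, C}⁺ = {A, C} — none reach the full schema.
{A, E, F}⁺: AEF→C adds C → {A, C, E, F}. Minimal: {E, F}⁺ = {E, F}; {A, F}⁺ = {A, F}; {A, E}⁺ = {A, E} — none reach the full schema.
Any other superkey contains one of these as a subset, so there are no further candidate keys.

CF; ACE; AEF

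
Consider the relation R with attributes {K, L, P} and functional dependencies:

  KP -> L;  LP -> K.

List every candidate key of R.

{K, P}⁺: KP→L adds L → {K, L, P}.
{L, P}⁺: LP→K adds K → {K, L, P}.
Any other superkey contains one of these as a subset, so there are no further candidate keys.

KP, LP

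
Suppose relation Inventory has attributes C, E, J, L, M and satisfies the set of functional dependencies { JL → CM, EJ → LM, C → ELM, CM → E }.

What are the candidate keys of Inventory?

Attribute J never appears on the right-hand side of any dependency, so J must belong to every candidate key.
{J}⁺ = {J}, which is not all of the schema, so we must add further attributes.
{C, J}⁺: C→ELM adds E, L, M → {C, E, J, L, M}. Minimal: {J}⁺ = {J}; {C}⁺ = {C, E, L, M} — none reach the full schema.
{E, J}⁺: EJ→LM adds L, M; JL→CM adds C → {C, E, J, L, M}. Minimal: {J}⁺ = {J}; {E}⁺ = {E} — none reach the full schema.
{J, L}⁺: JL→CM adds C, M; C→ELM adds E → {C, E, J, L, M}. Minimal: {L}⁺ = {L}; {J}⁺ = {J} — none reach the full schema.
Any other superkey contains one of these as a subset, so there are no further candidate keys.

{C, J}; {E, J}; {J, L}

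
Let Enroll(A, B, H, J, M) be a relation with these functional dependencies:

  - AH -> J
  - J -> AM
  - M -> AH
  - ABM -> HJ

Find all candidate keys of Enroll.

Attribute B never appears on the right-hand side of any dependency, so B must belong to every candidate key.
{B}⁺ = {B}, which is not all of the schema, so we must add further attributes.
{B, J}⁺: J→AM adds A, M; M→AH adds H → {A, B, H, J, M}.
{B, M}⁺: M→AH adds A, H; ABM→HJ adds J → {A, B, H, J, M}.
{A, B, H}⁺: AH→J adds J; J→AM adds M → {A, B, H, J, M}.
Any other superkey contains one of these as a subset, so there are no further candidate keys.

(B, J), (B, M), (A, B, H)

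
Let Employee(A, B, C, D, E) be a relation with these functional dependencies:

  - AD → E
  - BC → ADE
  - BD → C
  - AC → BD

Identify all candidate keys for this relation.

{A, C}⁺: AC→BD adds B, D; AD→E adds E → {A, B, C, D, E}. Minimal: {C}⁺ = {C}; {A}⁺ = {A} — none reach the full schema.
{B, C}⁺: BC→ADE adds A, D, E → {A, B, C, D, E}. Minimal: {C}⁺ = {C}; {B}⁺ = {B} — none reach the full schema.
{B, D}⁺: BD→C adds C; BC→ADE adds A, E → {A, B, C, D, E}. Minimal: {D}⁺ = {D}; {B}⁺ = {B} — none reach the full schema.

{A, C}; {B, C}; {B, D}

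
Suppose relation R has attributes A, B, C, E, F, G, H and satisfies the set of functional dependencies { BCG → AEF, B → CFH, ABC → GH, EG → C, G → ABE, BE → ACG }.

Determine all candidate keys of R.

G, AB, BE

{G}⁺: G→ABE adds A, B, E; BE→ACG adds C; BCG→AEF adds F; B→CFH adds H → {A, B, C, E, F, G, H}.
{A, B}⁺: B→CFH adds C, F, H; ABC→GH adds G; G→ABE adds E → {A, B, C, E, F, G, H}.
{B, E}⁺: B→CFH adds C, F, H; BE→ACG adds A, G → {A, B, C, E, F, G, H}.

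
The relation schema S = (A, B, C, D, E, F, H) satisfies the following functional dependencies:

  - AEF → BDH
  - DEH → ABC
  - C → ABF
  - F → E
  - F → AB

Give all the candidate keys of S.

{C}⁺: C→ABF adds A, B, F; F→E adds E; AEF→BDH adds D, H → {A, B, C, D, E, F, H}.
{F}⁺: F→E adds E; F→AB adds A, B; AEF→BDH adds D, H; DEH→ABC adds C → {A, B, C, D, E, F, H}.
{D, E, H}⁺: DEH→ABC adds A, B, C; C→ABF adds F → {A, B, C, D, E, F, H}. Minimal: {E, H}⁺ = {E, H}; {D, H}⁺ = {D, H}; {D, E}⁺ = {D, E} — none reach the full schema.

{C}, {F}, {D, E, H}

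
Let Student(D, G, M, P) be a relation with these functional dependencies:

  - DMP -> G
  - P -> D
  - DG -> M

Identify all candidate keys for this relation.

Attribute P never appears on the right-hand side of any dependency, so P must belong to every candidate key.
{P}⁺ = {D, P}, which is not all of the schema, so we must add further attributes.
{G, P}⁺: P→D adds D; DG→M adds M → {D, G, M, P}. Minimal: {P}⁺ = {D, P}; {G}⁺ = {G} — none reach the full schema.
{M, P}⁺: P→D adds D; DMP→G adds G → {D, G, M, P}. Minimal: {P}⁺ = {D, P}; {M}⁺ = {M} — none reach the full schema.

(G, P); (M, P)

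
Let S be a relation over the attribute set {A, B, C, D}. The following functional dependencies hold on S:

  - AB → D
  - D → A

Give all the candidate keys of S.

Attributes B, C never appear on any right-hand side, so every candidate key must contain {B, C}.
{B, C}⁺ = {B, C}, which is not all of the schema, so we must add further attributes.
{A, B, C}⁺: AB→D adds D → {A, B, C, D}. Minimal: {B, C}⁺ = {B, C}; {A, C}⁺ = {A, C}; {A, B}⁺ = {A, B, D} — none reach the full schema.
{B, C, D}⁺: D→A adds A → {A, B, C, D}. Minimal: {C, D}⁺ = {A, C, D}; {B, D}⁺ = {A, B, D}; {B, C}⁺ = {B, C} — none reach the full schema.
Any other superkey contains one of these as a subset, so there are no further candidate keys.

ABC, BCD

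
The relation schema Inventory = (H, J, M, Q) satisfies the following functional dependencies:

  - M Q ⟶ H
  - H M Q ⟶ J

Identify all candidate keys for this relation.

(M, Q)

{M, Q}⁺: MQ→H adds H; HMQ→J adds J → {H, J, M, Q}. Minimal: {Q}⁺ = {Q}; {M}⁺ = {M} — none reach the full schema.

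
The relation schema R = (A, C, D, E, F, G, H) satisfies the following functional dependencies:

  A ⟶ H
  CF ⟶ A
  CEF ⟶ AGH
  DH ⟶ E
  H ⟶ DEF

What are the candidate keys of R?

{A, C}; {C, F}; {C, H}

Attribute C never appears on the right-hand side of any dependency, so C must belong to every candidate key.
{C}⁺ = {C}, which is not all of the schema, so we must add further attributes.
{A, C}⁺: A→H adds H; H→DEF adds D, E, F; CEF→AGH adds G → {A, C, D, E, F, G, H}. Minimal: {C}⁺ = {C}; {A}⁺ = {A, D, E, F, H} — none reach the full schema.
{C, F}⁺: CF→A adds A; A→H adds H; H→DEF adds D, E; CEF→AGH adds G → {A, C, D, E, F, G, H}. Minimal: {F}⁺ = {F}; {C}⁺ = {C} — none reach the full schema.
{C, H}⁺: H→DEF adds D, E, F; CF→A adds A; CEF→AGH adds G → {A, C, D, E, F, G, H}. Minimal: {H}⁺ = {D, E, F, H}; {C}⁺ = {C} — none reach the full schema.
Any other superkey contains one of these as a subset, so there are no further candidate keys.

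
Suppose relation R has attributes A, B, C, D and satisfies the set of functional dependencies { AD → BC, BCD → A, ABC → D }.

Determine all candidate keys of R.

{A, D}⁺: AD→BC adds B, C → {A, B, C, D}. Minimal: {D}⁺ = {D}; {A}⁺ = {A} — none reach the full schema.
{A, B, C}⁺: ABC→D adds D → {A, B, C, D}. Minimal: {B, C}⁺ = {B, C}; {A, C}⁺ = {A, C}; {A, B}⁺ = {A, B} — none reach the full schema.
{B, C, D}⁺: BCD→A adds A → {A, B, C, D}. Minimal: {C, D}⁺ = {C, D}; {B, D}⁺ = {B, D}; {B, C}⁺ = {B, C} — none reach the full schema.
Any other superkey contains one of these as a subset, so there are no further candidate keys.

{A, D}; {A, B, C}; {B, C, D}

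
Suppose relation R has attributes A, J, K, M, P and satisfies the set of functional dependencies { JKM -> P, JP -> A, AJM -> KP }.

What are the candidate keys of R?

Attributes J, M never appear on any right-hand side, so every candidate key must contain {J, M}.
{J, M}⁺ = {J, M}, which is not all of the schema, so we must add further attributes.
{A, J, M}⁺: AJM→KP adds K, P → {A, J, K, M, P}.
{J, K, M}⁺: JKM→P adds P; JP→A adds A → {A, J, K, M, P}.
{J, M, P}⁺: JP→A adds A; AJM→KP adds K → {A, J, K, M, P}.

(A, J, M), (J, K, M), (J, M, P)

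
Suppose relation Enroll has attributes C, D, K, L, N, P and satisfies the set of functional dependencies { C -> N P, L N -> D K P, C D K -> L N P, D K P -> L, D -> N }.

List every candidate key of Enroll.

(C, L), (C, D, K)

Attribute C never appears on the right-hand side of any dependency, so C must belong to every candidate key.
{C}⁺ = {C, N, P}, which is not all of the schema, so we must add further attributes.
{C, L}⁺: C→NP adds N, P; LN→DKP adds D, K → {C, D, K, L, N, P}. Minimal: {L}⁺ = {L}; {C}⁺ = {C, N, P} — none reach the full schema.
{C, D, K}⁺: C→NP adds N, P; CDK→LNP adds L → {C, D, K, L, N, P}. Minimal: {D, K}⁺ = {D, K, N}; {C, K}⁺ = {C, K, N, P}; {C, D}⁺ = {C, D, N, P} — none reach the full schema.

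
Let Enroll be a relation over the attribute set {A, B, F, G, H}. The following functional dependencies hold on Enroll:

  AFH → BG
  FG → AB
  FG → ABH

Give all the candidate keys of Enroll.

{F, G}⁺: FG→AB adds A, B; FG→ABH adds H → {A, B, F, G, H}. Minimal: {G}⁺ = {G}; {F}⁺ = {F} — none reach the full schema.
{A, F, H}⁺: AFH→BG adds B, G → {A, B, F, G, H}. Minimal: {F, H}⁺ = {F, H}; {A, H}⁺ = {A, H}; {A, F}⁺ = {A, F} — none reach the full schema.

(F, G); (A, F, H)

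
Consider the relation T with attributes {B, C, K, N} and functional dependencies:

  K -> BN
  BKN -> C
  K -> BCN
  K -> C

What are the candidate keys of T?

{K}⁺: K→BN adds B, N; BKN→C adds C → {B, C, K, N}.
No other minimal superkey exists.

K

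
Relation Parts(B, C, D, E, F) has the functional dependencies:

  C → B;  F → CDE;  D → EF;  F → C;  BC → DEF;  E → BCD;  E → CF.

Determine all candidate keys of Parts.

{C}⁺: C→B adds B; BC→DEF adds D, E, F → {B, C, D, E, F}.
{D}⁺: D→EF adds E, F; F→C adds C; E→BCD adds B → {B, C, D, E, F}.
{E}⁺: E→BCD adds B, C, D; E→CF adds F → {B, C, D, E, F}.
{F}⁺: F→CDE adds C, D, E; E→BCD adds B → {B, C, D, E, F}.

(C), (D), (E), (F)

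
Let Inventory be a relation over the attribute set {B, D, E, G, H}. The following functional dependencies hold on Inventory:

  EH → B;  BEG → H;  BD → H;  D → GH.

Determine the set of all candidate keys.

DE

{D, E}⁺: D→GH adds G, H; EH→B adds B → {B, D, E, G, H}. Minimal: {E}⁺ = {E}; {D}⁺ = {D, G, H} — none reach the full schema.
No other minimal superkey exists.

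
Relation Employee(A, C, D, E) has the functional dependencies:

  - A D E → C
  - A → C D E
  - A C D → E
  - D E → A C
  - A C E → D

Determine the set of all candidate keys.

{A}, {D, E}

{A}⁺: A→CDE adds C, D, E → {A, C, D, E}.
{D, E}⁺: DE→AC adds A, C → {A, C, D, E}. Minimal: {E}⁺ = {E}; {D}⁺ = {D} — none reach the full schema.
Any other superkey contains one of these as a subset, so there are no further candidate keys.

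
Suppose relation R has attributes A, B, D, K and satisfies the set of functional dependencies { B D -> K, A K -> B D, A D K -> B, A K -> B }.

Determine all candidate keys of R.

Attribute A never appears on the right-hand side of any dependency, so A must belong to every candidate key.
{A}⁺ = {A}, which is not all of the schema, so we must add further attributes.
{A, K}⁺: AK→BD adds B, D → {A, B, D, K}.
{A, B, D}⁺: BD→K adds K → {A, B, D, K}.

AK, ABD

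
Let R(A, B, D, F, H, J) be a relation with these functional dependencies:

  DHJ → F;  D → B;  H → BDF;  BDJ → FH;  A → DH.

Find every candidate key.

Attributes A, J never appear on any right-hand side, so every candidate key must contain {A, J}.
{A, J}⁺ = {A, B, D, F, H, J}, which is all of the schema, so {A, J} is the only candidate key.

{A, J}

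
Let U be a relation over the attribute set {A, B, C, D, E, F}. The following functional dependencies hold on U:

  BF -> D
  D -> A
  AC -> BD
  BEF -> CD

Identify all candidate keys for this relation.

Attributes E, F never appear on any right-hand side, so every candidate key must contain {E, F}.
{E, F}⁺ = {E, F}, which is not all of the schema, so we must add further attributes.
{B, E, F}⁺: BF→D adds D; D→A adds A; BEF→CD adds C → {A, B, C, D, E, F}.
{A, C, E, F}⁺: AC→BD adds B, D → {A, B, C, D, E, F}.
{C, D, E, F}⁺: D→A adds A; AC→BD adds B → {A, B, C, D, E, F}.

(B, E, F), (A, C, E, F), (C, D, E, F)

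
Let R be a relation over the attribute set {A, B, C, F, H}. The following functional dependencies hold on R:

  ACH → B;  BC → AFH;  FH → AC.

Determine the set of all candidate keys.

(B, C), (F, H), (A, C, H)

{B, C}⁺: BC→AFH adds A, F, H → {A, B, C, F, H}. Minimal: {C}⁺ = {C}; {B}⁺ = {B} — none reach the full schema.
{F, H}⁺: FH→AC adds A, C; ACH→B adds B → {A, B, C, F, H}. Minimal: {H}⁺ = {H}; {F}⁺ = {F} — none reach the full schema.
{A, C, H}⁺: ACH→B adds B; BC→AFH adds F → {A, B, C, F, H}. Minimal: {C, H}⁺ = {C, H}; {A, H}⁺ = {A, H}; {A, C}⁺ = {A, C} — none reach the full schema.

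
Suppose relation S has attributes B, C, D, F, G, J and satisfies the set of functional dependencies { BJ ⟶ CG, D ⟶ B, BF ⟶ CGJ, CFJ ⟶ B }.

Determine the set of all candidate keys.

Attributes D, F never appear on any right-hand side, so every candidate key must contain {D, F}.
{D, F}⁺ = {B, C, D, F, G, J}, which is all of the schema, so {D, F} is the only candidate key.

{D, F}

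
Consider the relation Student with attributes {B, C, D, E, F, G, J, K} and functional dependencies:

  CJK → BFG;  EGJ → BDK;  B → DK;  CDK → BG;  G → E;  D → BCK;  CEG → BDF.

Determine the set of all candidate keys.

Attribute J never appears on the right-hand side of any dependency, so J must belong to every candidate key.
{J}⁺ = {J}, which is not all of the schema, so we must add further attributes.
{B, J}⁺: B→DK adds D, K; D→BCK adds C; CJK→BFG adds F, G; G→E adds E → {B, C, D, E, F, G, J, K}.
{D, J}⁺: D→BCK adds B, C, K; CJK→BFG adds F, G; G→E adds E → {B, C, D, E, F, G, J, K}.
{G, J}⁺: G→E adds E; EGJ→BDK adds B, D, K; D→BCK adds C; CEG→BDF adds F → {B, C, D, E, F, G, J, K}.
{C, J, K}⁺: CJK→BFG adds B, F, G; B→DK adds D; G→E adds E → {B, C, D, E, F, G, J, K}.
Any other superkey contains one of these as a subset, so there are no further candidate keys.

{B, J}; {D, J}; {G, J}; {C, J, K}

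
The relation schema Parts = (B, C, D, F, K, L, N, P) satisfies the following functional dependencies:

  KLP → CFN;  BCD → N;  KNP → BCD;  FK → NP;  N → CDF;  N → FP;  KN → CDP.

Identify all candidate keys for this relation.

{F, K, L}; {K, L, N}; {K, L, P}; {B, C, D, K, L}

Attributes K, L never appear on any right-hand side, so every candidate key must contain {K, L}.
{K, L}⁺ = {K, L}, which is not all of the schema, so we must add further attributes.
{F, K, L}⁺: FK→NP adds N, P; N→CDF adds C, D; KNP→BCD adds B → {B, C, D, F, K, L, N, P}.
{K, L, N}⁺: N→CDF adds C, D, F; N→FP adds P; KNP→BCD adds B → {B, C, D, F, K, L, N, P}.
{K, L, P}⁺: KLP→CFN adds C, F, N; KNP→BCD adds B, D → {B, C, D, F, K, L, N, P}.
{B, C, D, K, L}⁺: BCD→N adds N; N→CDF adds F; N→FP adds P → {B, C, D, F, K, L, N, P}.
Any other superkey contains one of these as a subset, so there are no further candidate keys.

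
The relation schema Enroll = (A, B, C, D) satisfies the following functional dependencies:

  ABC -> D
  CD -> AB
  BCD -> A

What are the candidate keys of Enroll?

CD; ABC

Attribute C never appears on the right-hand side of any dependency, so C must belong to every candidate key.
{C}⁺ = {C}, which is not all of the schema, so we must add further attributes.
{C, D}⁺: CD→AB adds A, B → {A, B, C, D}.
{A, B, C}⁺: ABC→D adds D → {A, B, C, D}.
Any other superkey contains one of these as a subset, so there are no further candidate keys.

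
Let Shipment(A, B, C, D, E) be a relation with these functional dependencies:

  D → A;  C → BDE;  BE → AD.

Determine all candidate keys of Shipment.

Attribute C never appears on the right-hand side of any dependency, so C must belong to every candidate key.
{C}⁺ = {A, B, C, D, E}, which is all of the schema, so {C} is the only candidate key.

(C)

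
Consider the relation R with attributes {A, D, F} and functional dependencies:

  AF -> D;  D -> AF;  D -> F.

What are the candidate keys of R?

(D), (A, F)

{D}⁺: D→AF adds A, F → {A, D, F}.
{A, F}⁺: AF→D adds D → {A, D, F}.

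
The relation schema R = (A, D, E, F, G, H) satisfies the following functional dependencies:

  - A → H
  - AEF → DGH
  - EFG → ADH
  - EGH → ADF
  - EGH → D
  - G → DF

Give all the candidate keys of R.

{E, G}; {A, E, F}

Attribute E never appears on the right-hand side of any dependency, so E must belong to every candidate key.
{E}⁺ = {E}, which is not all of the schema, so we must add further attributes.
{E, G}⁺: G→DF adds D, F; EFG→ADH adds A, H → {A, D, E, F, G, H}.
{A, E, F}⁺: A→H adds H; AEF→DGH adds D, G → {A, D, E, F, G, H}.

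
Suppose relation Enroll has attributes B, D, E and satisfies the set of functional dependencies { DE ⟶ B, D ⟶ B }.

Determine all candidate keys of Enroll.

{D, E}

Attributes D, E never appear on any right-hand side, so every candidate key must contain {D, E}.
{D, E}⁺ = {B, D, E}, which is all of the schema, so {D, E} is the only candidate key.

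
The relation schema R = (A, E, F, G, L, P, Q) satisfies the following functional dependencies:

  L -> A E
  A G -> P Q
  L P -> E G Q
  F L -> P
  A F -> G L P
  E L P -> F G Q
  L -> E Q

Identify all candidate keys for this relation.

{A, F}; {F, L}; {G, L}; {L, P}

{A, F}⁺: AF→GLP adds G, L, P; L→EQ adds E, Q → {A, E, F, G, L, P, Q}. Minimal: {F}⁺ = {F}; {A}⁺ = {A} — none reach the full schema.
{F, L}⁺: L→AE adds A, E; FL→P adds P; AF→GLP adds G; ELP→FGQ adds Q → {A, E, F, G, L, P, Q}. Minimal: {L}⁺ = {A, E, L, Q}; {F}⁺ = {F} — none reach the full schema.
{G, L}⁺: L→AE adds A, E; AG→PQ adds P, Q; ELP→FGQ adds F → {A, E, F, G, L, P, Q}. Minimal: {L}⁺ = {A, E, L, Q}; {G}⁺ = {G} — none reach the full schema.
{L, P}⁺: L→AE adds A, E; LP→EGQ adds G, Q; ELP→FGQ adds F → {A, E, F, G, L, P, Q}. Minimal: {P}⁺ = {P}; {L}⁺ = {A, E, L, Q} — none reach the full schema.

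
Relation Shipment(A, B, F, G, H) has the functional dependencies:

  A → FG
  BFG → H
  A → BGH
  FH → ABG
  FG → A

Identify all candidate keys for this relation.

{A}; {F, G}; {F, H}

{A}⁺: A→FG adds F, G; A→BGH adds B, H → {A, B, F, G, H}.
{F, G}⁺: FG→A adds A; A→BGH adds B, H → {A, B, F, G, H}. Minimal: {G}⁺ = {G}; {F}⁺ = {F} — none reach the full schema.
{F, H}⁺: FH→ABG adds A, B, G → {A, B, F, G, H}. Minimal: {H}⁺ = {H}; {F}⁺ = {F} — none reach the full schema.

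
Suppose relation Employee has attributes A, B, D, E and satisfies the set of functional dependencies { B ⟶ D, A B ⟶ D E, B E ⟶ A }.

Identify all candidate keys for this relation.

Attribute B never appears on the right-hand side of any dependency, so B must belong to every candidate key.
{B}⁺ = {B, D}, which is not all of the schema, so we must add further attributes.
{A, B}⁺: B→D adds D; AB→DE adds E → {A, B, D, E}. Minimal: {B}⁺ = {B, D}; {A}⁺ = {A} — none reach the full schema.
{B, E}⁺: B→D adds D; BE→A adds A → {A, B, D, E}. Minimal: {E}⁺ = {E}; {B}⁺ = {B, D} — none reach the full schema.

AB, BE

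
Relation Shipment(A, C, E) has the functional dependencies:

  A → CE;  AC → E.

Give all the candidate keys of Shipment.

{A}

Attribute A never appears on the right-hand side of any dependency, so A must belong to every candidate key.
{A}⁺ = {A, C, E}, which is all of the schema, so {A} is the only candidate key.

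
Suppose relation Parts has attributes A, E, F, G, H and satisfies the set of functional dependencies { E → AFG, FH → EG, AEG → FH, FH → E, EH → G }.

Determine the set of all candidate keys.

{E}⁺: E→AFG adds A, F, G; AEG→FH adds H → {A, E, F, G, H}.
{F, H}⁺: FH→EG adds E, G; E→AFG adds A → {A, E, F, G, H}. Minimal: {H}⁺ = {H}; {F}⁺ = {F} — none reach the full schema.

{E}, {F, H}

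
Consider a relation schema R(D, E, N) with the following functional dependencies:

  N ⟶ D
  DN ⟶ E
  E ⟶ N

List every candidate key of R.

{E}⁺: E→N adds N; N→D adds D → {D, E, N}.
{N}⁺: N→D adds D; DN→E adds E → {D, E, N}.

(E), (N)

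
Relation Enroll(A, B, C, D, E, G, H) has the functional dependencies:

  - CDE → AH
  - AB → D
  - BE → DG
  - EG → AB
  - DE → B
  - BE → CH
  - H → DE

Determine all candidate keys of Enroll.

{H}⁺: H→DE adds D, E; DE→B adds B; BE→CH adds C; CDE→AH adds A; BE→DG adds G → {A, B, C, D, E, G, H}.
{B, E}⁺: BE→DG adds D, G; EG→AB adds A; BE→CH adds C, H → {A, B, C, D, E, G, H}.
{D, E}⁺: DE→B adds B; BE→CH adds C, H; CDE→AH adds A; BE→DG adds G → {A, B, C, D, E, G, H}.
{E, G}⁺: EG→AB adds A, B; BE→CH adds C, H; H→DE adds D → {A, B, C, D, E, G, H}.
Any other superkey contains one of these as a subset, so there are no further candidate keys.

{H}, {B, E}, {D, E}, {E, G}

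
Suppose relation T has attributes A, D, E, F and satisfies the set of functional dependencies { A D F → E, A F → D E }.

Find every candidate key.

{A, F}⁺: AF→DE adds D, E → {A, D, E, F}.
No other minimal superkey exists.

AF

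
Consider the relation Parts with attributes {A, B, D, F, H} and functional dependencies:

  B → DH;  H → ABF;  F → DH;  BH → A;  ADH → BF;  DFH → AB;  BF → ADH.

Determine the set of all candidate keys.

{B}⁺: B→DH adds D, H; H→ABF adds A, F → {A, B, D, F, H}.
{F}⁺: F→DH adds D, H; DFH→AB adds A, B → {A, B, D, F, H}.
{H}⁺: H→ABF adds A, B, F; F→DH adds D → {A, B, D, F, H}.

B; F; H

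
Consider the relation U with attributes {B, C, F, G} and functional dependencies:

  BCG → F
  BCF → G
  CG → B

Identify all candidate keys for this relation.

CG; BCF

Attribute C never appears on the right-hand side of any dependency, so C must belong to every candidate key.
{C}⁺ = {C}, which is not all of the schema, so we must add further attributes.
{C, G}⁺: CG→B adds B; BCG→F adds F → {B, C, F, G}. Minimal: {G}⁺ = {G}; {C}⁺ = {C} — none reach the full schema.
{B, C, F}⁺: BCF→G adds G → {B, C, F, G}. Minimal: {C, F}⁺ = {C, F}; {B, F}⁺ = {B, F}; {B, C}⁺ = {B, C} — none reach the full schema.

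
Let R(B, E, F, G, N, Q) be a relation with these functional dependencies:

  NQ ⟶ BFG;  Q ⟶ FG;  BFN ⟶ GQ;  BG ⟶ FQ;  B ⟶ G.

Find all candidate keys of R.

Attributes E, N never appear on any right-hand side, so every candidate key must contain {E, N}.
{E, N}⁺ = {E, N}, which is not all of the schema, so we must add further attributes.
{B, E, N}⁺: B→G adds G; BG→FQ adds F, Q → {B, E, F, G, N, Q}. Minimal: {E, N}⁺ = {E, N}; {B, N}⁺ = {B, F, G, N, Q}; {B, E}⁺ = {B, E, F, G, Q} — none reach the full schema.
{E, N, Q}⁺: NQ→BFG adds B, F, G → {B, E, F, G, N, Q}. Minimal: {N, Q}⁺ = {B, F, G, N, Q}; {E, Q}⁺ = {E, F, G, Q}; {E, N}⁺ = {E, N} — none reach the full schema.

{B, E, N}, {E, N, Q}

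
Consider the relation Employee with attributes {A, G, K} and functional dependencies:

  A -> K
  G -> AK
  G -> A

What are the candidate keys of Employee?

Attribute G never appears on the right-hand side of any dependency, so G must belong to every candidate key.
{G}⁺ = {A, G, K}, which is all of the schema, so {G} is the only candidate key.

G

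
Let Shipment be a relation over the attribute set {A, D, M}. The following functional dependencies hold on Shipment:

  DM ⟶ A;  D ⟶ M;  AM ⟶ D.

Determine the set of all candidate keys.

{D}⁺: D→M adds M; DM→A adds A → {A, D, M}.
{A, M}⁺: AM→D adds D → {A, D, M}. Minimal: {M}⁺ = {M}; {A}⁺ = {A} — none reach the full schema.

{D}, {A, M}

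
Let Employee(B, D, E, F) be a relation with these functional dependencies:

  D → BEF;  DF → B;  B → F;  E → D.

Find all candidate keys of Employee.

{D}⁺: D→BEF adds B, E, F → {B, D, E, F}.
{E}⁺: E→D adds D; D→BEF adds B, F → {B, D, E, F}.
Any other superkey contains one of these as a subset, so there are no further candidate keys.

{D}, {E}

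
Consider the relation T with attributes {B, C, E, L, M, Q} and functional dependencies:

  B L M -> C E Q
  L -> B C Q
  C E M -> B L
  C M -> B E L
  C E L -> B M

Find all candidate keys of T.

{C, M}⁺: CM→BEL adds B, E, L; BLM→CEQ adds Q → {B, C, E, L, M, Q}.
{E, L}⁺: L→BCQ adds B, C, Q; CEL→BM adds M → {B, C, E, L, M, Q}.
{L, M}⁺: L→BCQ adds B, C, Q; CM→BEL adds E → {B, C, E, L, M, Q}.
Any other superkey contains one of these as a subset, so there are no further candidate keys.

{C, M}, {E, L}, {L, M}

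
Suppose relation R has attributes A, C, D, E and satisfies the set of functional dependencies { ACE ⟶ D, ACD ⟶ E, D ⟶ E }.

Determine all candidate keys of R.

ACD, ACE

Attributes A, C never appear on any right-hand side, so every candidate key must contain {A, C}.
{A, C}⁺ = {A, C}, which is not all of the schema, so we must add further attributes.
{A, C, D}⁺: ACD→E adds E → {A, C, D, E}. Minimal: {C, D}⁺ = {C, D, E}; {A, D}⁺ = {A, D, E}; {A, C}⁺ = {A, C} — none reach the full schema.
{A, C, E}⁺: ACE→D adds D → {A, C, D, E}. Minimal: {C, E}⁺ = {C, E}; {A, E}⁺ = {A, E}; {A, C}⁺ = {A, C} — none reach the full schema.
Any other superkey contains one of these as a subset, so there are no further candidate keys.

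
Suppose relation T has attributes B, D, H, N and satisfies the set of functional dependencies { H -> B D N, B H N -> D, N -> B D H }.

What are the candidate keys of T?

{H}⁺: H→BDN adds B, D, N → {B, D, H, N}.
{N}⁺: N→BDH adds B, D, H → {B, D, H, N}.
Any other superkey contains one of these as a subset, so there are no further candidate keys.

H, N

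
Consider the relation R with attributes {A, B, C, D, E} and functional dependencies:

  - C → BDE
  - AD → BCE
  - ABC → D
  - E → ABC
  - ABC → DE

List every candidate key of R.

{C}, {E}, {A, D}

{C}⁺: C→BDE adds B, D, E; E→ABC adds A → {A, B, C, D, E}.
{E}⁺: E→ABC adds A, B, C; ABC→DE adds D → {A, B, C, D, E}.
{A, D}⁺: AD→BCE adds B, C, E → {A, B, C, D, E}. Minimal: {D}⁺ = {D}; {A}⁺ = {A} — none reach the full schema.
Any other superkey contains one of these as a subset, so there are no further candidate keys.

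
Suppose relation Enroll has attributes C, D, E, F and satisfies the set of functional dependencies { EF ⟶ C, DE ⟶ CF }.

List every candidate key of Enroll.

(D, E)

{D, E}⁺: DE→CF adds C, F → {C, D, E, F}. Minimal: {E}⁺ = {E}; {D}⁺ = {D} — none reach the full schema.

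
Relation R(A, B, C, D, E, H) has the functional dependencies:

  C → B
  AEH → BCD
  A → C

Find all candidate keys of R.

AEH

{A, E, H}⁺: AEH→BCD adds B, C, D → {A, B, C, D, E, H}.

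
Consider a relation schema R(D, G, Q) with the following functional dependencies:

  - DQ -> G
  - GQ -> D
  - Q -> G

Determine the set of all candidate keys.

Q

Attribute Q never appears on the right-hand side of any dependency, so Q must belong to every candidate key.
{Q}⁺ = {D, G, Q}, which is all of the schema, so {Q} is the only candidate key.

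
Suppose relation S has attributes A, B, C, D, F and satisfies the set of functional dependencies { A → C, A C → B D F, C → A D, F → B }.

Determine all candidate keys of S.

{A}⁺: A→C adds C; AC→BDF adds B, D, F → {A, B, C, D, F}.
{C}⁺: C→AD adds A, D; AC→BDF adds B, F → {A, B, C, D, F}.
Any other superkey contains one of these as a subset, so there are no further candidate keys.

{A}; {C}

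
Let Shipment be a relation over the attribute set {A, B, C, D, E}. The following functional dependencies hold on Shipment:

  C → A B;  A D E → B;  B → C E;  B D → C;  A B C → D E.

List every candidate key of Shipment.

{B}⁺: B→CE adds C, E; C→AB adds A; ABC→DE adds D → {A, B, C, D, E}.
{C}⁺: C→AB adds A, B; B→CE adds E; ABC→DE adds D → {A, B, C, D, E}.
{A, D, E}⁺: ADE→B adds B; B→CE adds C → {A, B, C, D, E}. Minimal: {D, E}⁺ = {D, E}; {A, E}⁺ = {A, E}; {A, D}⁺ = {A, D} — none reach the full schema.

(B), (C), (A, D, E)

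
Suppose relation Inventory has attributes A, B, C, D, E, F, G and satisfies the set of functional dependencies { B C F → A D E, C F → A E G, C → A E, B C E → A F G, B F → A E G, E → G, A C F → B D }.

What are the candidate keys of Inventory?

Attribute C never appears on the right-hand side of any dependency, so C must belong to every candidate key.
{C}⁺ = {A, C, E, G}, which is not all of the schema, so we must add further attributes.
{B, C}⁺: C→AE adds A, E; BCE→AFG adds F, G; ACF→BD adds D → {A, B, C, D, E, F, G}. Minimal: {C}⁺ = {A, C, E, G}; {B}⁺ = {B} — none reach the full schema.
{C, F}⁺: CF→AEG adds A, E, G; ACF→BD adds B, D → {A, B, C, D, E, F, G}. Minimal: {F}⁺ = {F}; {C}⁺ = {A, C, E, G} — none reach the full schema.

(B, C), (C, F)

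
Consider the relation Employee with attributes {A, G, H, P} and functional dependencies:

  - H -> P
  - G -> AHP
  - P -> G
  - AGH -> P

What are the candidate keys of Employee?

{G}⁺: G→AHP adds A, H, P → {A, G, H, P}.
{H}⁺: H→P adds P; P→G adds G; G→AHP adds A → {A, G, H, P}.
{P}⁺: P→G adds G; G→AHP adds A, H → {A, G, H, P}.

(G), (H), (P)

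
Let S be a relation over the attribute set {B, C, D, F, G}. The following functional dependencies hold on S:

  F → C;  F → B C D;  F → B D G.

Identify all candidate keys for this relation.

Attribute F never appears on the right-hand side of any dependency, so F must belong to every candidate key.
{F}⁺ = {B, C, D, F, G}, which is all of the schema, so {F} is the only candidate key.

F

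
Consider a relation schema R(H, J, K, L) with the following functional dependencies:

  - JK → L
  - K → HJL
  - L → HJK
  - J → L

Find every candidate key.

{J}⁺: J→L adds L; L→HJK adds H, K → {H, J, K, L}.
{K}⁺: K→HJL adds H, J, L → {H, J, K, L}.
{L}⁺: L→HJK adds H, J, K → {H, J, K, L}.

{J}; {K}; {L}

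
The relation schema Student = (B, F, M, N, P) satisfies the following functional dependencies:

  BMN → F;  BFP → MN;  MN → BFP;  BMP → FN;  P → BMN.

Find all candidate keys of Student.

(P), (M, N)

{P}⁺: P→BMN adds B, M, N; BMN→F adds F → {B, F, M, N, P}.
{M, N}⁺: MN→BFP adds B, F, P → {B, F, M, N, P}. Minimal: {N}⁺ = {N}; {M}⁺ = {M} — none reach the full schema.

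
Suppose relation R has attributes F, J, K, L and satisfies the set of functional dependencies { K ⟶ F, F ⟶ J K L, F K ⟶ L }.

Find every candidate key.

{F}⁺: F→JKL adds J, K, L → {F, J, K, L}.
{K}⁺: K→F adds F; F→JKL adds J, L → {F, J, K, L}.
Any other superkey contains one of these as a subset, so there are no further candidate keys.

{F}, {K}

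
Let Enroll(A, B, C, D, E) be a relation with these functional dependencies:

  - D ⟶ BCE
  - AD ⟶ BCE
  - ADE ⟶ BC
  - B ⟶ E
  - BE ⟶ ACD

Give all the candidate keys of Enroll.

{B}⁺: B→E adds E; BE→ACD adds A, C, D → {A, B, C, D, E}.
{D}⁺: D→BCE adds B, C, E; BE→ACD adds A → {A, B, C, D, E}.
Any other superkey contains one of these as a subset, so there are no further candidate keys.

{B}, {D}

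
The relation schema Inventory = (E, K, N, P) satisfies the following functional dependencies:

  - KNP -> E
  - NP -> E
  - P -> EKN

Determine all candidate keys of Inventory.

Attribute P never appears on the right-hand side of any dependency, so P must belong to every candidate key.
{P}⁺ = {E, K, N, P}, which is all of the schema, so {P} is the only candidate key.

(P)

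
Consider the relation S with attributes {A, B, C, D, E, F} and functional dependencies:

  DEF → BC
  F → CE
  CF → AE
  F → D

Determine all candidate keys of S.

{F}⁺: F→CE adds C, E; CF→AE adds A; F→D adds D; DEF→BC adds B → {A, B, C, D, E, F}.
No other minimal superkey exists.

{F}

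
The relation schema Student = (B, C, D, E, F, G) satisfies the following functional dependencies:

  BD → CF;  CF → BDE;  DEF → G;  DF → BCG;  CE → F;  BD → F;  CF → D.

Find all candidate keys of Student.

{B, D}⁺: BD→CF adds C, F; CF→BDE adds E; DEF→G adds G → {B, C, D, E, F, G}. Minimal: {D}⁺ = {D}; {B}⁺ = {B} — none reach the full schema.
{C, E}⁺: CE→F adds F; CF→D adds D; CF→BDE adds B; DEF→G adds G → {B, C, D, E, F, G}. Minimal: {E}⁺ = {E}; {C}⁺ = {C} — none reach the full schema.
{C, F}⁺: CF→BDE adds B, D, E; DEF→G adds G → {B, C, D, E, F, G}. Minimal: {F}⁺ = {F}; {C}⁺ = {C} — none reach the full schema.
{D, F}⁺: DF→BCG adds B, C, G; CF→BDE adds E → {B, C, D, E, F, G}. Minimal: {F}⁺ = {F}; {D}⁺ = {D} — none reach the full schema.

{B, D}, {C, E}, {C, F}, {D, F}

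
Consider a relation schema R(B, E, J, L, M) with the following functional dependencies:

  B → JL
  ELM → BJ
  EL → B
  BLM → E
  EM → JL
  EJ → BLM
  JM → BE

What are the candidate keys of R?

(B, E), (B, M), (E, J), (E, L), (E, M), (J, M)

{B, E}⁺: B→JL adds J, L; EJ→BLM adds M → {B, E, J, L, M}.
{B, M}⁺: B→JL adds J, L; BLM→E adds E → {B, E, J, L, M}.
{E, J}⁺: EJ→BLM adds B, L, M → {B, E, J, L, M}.
{E, L}⁺: EL→B adds B; B→JL adds J; EJ→BLM adds M → {B, E, J, L, M}.
{E, M}⁺: EM→JL adds J, L; EJ→BLM adds B → {B, E, J, L, M}.
{J, M}⁺: JM→BE adds B, E; B→JL adds L → {B, E, J, L, M}.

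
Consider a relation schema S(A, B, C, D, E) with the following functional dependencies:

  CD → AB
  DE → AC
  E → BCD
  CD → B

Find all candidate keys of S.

Attribute E never appears on the right-hand side of any dependency, so E must belong to every candidate key.
{E}⁺ = {A, B, C, D, E}, which is all of the schema, so {E} is the only candidate key.

{E}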